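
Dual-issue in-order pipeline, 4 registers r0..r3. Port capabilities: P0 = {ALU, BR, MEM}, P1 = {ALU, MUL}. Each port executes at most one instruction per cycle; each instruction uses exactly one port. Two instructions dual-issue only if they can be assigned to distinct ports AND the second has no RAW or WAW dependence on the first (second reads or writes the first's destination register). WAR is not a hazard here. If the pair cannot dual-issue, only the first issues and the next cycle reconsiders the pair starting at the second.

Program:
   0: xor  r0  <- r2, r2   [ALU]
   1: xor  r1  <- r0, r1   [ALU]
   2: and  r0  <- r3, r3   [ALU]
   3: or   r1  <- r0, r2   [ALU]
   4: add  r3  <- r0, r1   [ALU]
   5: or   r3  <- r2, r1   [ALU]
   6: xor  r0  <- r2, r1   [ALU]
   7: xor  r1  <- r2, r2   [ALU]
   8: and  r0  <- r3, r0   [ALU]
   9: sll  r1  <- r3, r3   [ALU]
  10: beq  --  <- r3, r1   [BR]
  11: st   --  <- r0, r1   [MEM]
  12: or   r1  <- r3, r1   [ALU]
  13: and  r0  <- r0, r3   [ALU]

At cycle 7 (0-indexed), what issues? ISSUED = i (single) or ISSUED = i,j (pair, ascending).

ISSUED = 10

#0 head=0: xor i0 RAW r0
#1 head=1: xor/and i1,i2 2-wide
#2 head=3: or i3 RAW r1
#3 head=4: add i4 WAW r3
#4 head=5: or/xor i5,i6 2-wide
#5 head=7: xor/and i7,i8 2-wide
#6 head=9: sll i9 RAW r1
#7 head=10: beq i10 no-port BR/MEM
#8 head=11: st/or i11,i12 2-wide
#9 head=13: and i13 tail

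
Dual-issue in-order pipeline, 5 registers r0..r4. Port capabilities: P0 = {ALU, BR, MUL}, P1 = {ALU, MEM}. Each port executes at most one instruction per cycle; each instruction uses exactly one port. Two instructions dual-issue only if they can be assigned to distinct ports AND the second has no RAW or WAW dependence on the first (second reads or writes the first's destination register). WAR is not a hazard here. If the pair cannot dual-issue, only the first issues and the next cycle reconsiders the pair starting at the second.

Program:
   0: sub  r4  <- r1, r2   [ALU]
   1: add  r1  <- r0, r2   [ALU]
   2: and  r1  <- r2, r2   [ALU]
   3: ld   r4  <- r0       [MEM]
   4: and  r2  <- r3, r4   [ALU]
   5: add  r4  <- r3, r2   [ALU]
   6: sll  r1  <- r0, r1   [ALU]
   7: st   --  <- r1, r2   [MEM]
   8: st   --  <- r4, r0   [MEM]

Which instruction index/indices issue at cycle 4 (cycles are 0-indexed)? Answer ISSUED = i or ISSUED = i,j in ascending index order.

ISSUED = 7

c0: i0/i1 sub add  pair
c1: i2/i3 and ld  pair
c2: i4 and  RAW r2
c3: i5/i6 add sll  pair
c4: i7 st  no-port MEM/MEM
c5: i8 st  tail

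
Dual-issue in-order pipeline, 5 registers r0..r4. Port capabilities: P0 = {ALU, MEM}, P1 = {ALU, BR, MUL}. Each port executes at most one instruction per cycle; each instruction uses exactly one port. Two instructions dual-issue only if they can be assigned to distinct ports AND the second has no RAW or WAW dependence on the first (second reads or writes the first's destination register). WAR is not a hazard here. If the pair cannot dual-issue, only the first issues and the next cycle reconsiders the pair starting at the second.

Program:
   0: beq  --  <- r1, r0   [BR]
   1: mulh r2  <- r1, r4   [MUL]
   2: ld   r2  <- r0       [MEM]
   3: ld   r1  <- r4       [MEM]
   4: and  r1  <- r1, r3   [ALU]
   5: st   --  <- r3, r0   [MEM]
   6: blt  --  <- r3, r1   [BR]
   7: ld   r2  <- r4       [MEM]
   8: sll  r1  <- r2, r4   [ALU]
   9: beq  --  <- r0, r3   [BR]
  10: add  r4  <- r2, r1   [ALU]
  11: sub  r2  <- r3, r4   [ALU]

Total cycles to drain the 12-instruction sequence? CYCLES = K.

CYCLES = 9

[0] i0  beq.BR  -- no-port BR/MUL
[1] i1  mulh.MUL  -- WAW r2
[2] i2  ld.MEM  -- no-port MEM/MEM
[3] i3  ld.MEM  -- RAW+WAW r1
[4] i4,i5  and.ALU;st.MEM  -- 2-wide
[5] i6,i7  blt.BR;ld.MEM  -- 2-wide
[6] i8,i9  sll.ALU;beq.BR  -- 2-wide
[7] i10  add.ALU  -- RAW r4
[8] i11  sub.ALU  -- tail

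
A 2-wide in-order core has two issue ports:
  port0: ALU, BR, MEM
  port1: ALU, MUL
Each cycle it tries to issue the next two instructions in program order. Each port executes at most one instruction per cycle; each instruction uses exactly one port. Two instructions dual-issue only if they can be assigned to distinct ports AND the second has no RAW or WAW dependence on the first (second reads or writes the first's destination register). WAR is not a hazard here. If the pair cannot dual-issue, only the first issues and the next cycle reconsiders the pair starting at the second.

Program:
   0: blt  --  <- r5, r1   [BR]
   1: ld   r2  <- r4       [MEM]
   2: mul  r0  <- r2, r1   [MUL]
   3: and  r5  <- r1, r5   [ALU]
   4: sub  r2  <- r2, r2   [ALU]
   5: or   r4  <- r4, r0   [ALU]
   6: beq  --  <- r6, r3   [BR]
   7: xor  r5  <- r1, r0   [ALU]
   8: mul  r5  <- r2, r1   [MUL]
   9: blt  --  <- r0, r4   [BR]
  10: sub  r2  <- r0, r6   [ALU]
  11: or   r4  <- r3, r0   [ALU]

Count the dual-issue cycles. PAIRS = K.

PAIRS = 5

  cy0 -> i0 (blt) no-port BR/MEM
  cy1 -> i1 (ld) RAW r2
  cy2 -> i2&i3 (mul;and) pair
  cy3 -> i4&i5 (sub;or) pair
  cy4 -> i6&i7 (beq;xor) pair
  cy5 -> i8&i9 (mul;blt) pair
  cy6 -> i10&i11 (sub;or) pair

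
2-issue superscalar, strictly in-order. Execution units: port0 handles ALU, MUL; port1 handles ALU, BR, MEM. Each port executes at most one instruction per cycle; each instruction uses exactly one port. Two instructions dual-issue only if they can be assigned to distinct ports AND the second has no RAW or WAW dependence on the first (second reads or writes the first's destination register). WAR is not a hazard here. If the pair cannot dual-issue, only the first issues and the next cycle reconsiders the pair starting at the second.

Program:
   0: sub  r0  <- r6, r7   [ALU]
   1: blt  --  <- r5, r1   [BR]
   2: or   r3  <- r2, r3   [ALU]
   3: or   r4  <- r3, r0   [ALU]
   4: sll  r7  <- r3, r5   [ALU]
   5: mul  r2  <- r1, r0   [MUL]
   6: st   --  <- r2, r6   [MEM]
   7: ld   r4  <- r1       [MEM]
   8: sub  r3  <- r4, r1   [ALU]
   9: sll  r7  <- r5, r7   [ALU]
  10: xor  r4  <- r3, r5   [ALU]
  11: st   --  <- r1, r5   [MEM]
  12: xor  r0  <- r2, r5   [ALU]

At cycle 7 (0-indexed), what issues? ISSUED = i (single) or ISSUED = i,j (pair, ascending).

ISSUED = 10,11

[0] i0&i1  sub/blt  -- dual
[1] i2  or  -- RAW r3
[2] i3&i4  or/sll  -- dual
[3] i5  mul  -- RAW r2
[4] i6  st  -- no-port MEM/MEM
[5] i7  ld  -- RAW r4
[6] i8&i9  sub/sll  -- dual
[7] i10&i11  xor/st  -- dual
[8] i12  xor  -- tail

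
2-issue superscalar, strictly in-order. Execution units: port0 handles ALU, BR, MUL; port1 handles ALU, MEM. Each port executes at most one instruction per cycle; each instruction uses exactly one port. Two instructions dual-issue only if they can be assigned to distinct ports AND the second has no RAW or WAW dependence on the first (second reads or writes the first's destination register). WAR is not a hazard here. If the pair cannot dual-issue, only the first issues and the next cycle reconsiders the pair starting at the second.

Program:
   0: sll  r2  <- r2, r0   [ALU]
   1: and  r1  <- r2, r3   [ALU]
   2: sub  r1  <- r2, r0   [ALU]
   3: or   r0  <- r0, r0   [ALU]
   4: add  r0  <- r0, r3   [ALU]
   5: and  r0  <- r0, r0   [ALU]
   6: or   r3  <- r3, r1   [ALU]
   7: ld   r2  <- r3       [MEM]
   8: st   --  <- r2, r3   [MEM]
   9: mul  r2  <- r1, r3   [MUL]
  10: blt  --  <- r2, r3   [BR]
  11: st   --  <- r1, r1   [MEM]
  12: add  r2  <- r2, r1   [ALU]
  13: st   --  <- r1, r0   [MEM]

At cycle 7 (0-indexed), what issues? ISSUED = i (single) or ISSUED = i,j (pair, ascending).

t=0 i0:sll.ALU ; RAW r2
t=1 i1:and.ALU ; WAW r1
t=2 i2/i3:sub.ALU/or.ALU ; pair
t=3 i4:add.ALU ; RAW+WAW r0
t=4 i5/i6:and.ALU/or.ALU ; pair
t=5 i7:ld.MEM ; no-port MEM/MEM
t=6 i8/i9:st.MEM/mul.MUL ; pair
t=7 i10/i11:blt.BR/st.MEM ; pair
t=8 i12/i13:add.ALU/st.MEM ; pair

ISSUED = 10,11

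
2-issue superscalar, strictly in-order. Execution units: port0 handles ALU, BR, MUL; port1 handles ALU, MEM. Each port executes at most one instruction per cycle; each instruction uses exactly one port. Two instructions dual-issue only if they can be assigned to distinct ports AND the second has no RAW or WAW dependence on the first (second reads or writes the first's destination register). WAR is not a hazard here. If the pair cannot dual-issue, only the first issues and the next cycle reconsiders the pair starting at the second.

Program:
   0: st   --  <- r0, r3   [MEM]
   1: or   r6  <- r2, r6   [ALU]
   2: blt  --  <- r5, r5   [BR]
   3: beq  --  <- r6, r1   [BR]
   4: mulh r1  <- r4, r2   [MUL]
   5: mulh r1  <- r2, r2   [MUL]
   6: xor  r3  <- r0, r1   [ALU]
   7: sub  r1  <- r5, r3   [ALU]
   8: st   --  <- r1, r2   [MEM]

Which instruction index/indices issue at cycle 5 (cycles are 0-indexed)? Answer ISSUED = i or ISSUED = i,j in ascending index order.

[0] i0,i1  st;or  -- dual
[1] i2  blt  -- no-port BR/BR
[2] i3  beq  -- no-port BR/MUL
[3] i4  mulh  -- no-port MUL/MUL
[4] i5  mulh  -- RAW r1
[5] i6  xor  -- RAW r3
[6] i7  sub  -- RAW r1
[7] i8  st  -- tail

ISSUED = 6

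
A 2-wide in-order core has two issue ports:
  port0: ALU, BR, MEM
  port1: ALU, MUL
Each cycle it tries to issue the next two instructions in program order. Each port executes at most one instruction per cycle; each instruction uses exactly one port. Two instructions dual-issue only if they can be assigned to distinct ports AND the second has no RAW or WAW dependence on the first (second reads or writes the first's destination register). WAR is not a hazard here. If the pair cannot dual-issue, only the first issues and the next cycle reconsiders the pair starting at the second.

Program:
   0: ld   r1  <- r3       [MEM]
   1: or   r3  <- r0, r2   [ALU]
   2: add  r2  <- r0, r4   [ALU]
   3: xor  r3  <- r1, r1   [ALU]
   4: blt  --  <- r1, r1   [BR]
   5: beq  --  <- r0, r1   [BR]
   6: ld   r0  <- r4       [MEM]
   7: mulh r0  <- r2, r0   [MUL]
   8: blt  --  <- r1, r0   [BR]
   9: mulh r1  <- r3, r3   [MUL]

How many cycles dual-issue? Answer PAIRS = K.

[0] i0/i1  ld.MEM/or.ALU  -- dual
[1] i2/i3  add.ALU/xor.ALU  -- dual
[2] i4  blt.BR  -- no-port BR/BR
[3] i5  beq.BR  -- no-port BR/MEM
[4] i6  ld.MEM  -- RAW+WAW r0
[5] i7  mulh.MUL  -- RAW r0
[6] i8/i9  blt.BR/mulh.MUL  -- dual

PAIRS = 3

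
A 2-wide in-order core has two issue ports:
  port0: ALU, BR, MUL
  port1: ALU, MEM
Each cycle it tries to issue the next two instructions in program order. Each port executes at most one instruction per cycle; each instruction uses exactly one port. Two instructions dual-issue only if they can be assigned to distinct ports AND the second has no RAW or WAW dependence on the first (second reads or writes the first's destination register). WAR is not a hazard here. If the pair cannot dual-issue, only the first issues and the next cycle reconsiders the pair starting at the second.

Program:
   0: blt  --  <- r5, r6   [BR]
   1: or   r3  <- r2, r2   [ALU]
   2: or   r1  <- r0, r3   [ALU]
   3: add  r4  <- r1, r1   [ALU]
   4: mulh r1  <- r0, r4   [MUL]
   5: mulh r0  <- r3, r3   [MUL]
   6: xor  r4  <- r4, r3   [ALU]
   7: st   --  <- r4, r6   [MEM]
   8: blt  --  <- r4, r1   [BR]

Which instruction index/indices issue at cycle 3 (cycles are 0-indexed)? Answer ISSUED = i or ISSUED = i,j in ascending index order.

#0 head=0: blt/or i0&i1 2-wide
#1 head=2: or i2 RAW r1
#2 head=3: add i3 RAW r4
#3 head=4: mulh i4 no-port MUL/MUL
#4 head=5: mulh/xor i5&i6 2-wide
#5 head=7: st/blt i7&i8 2-wide

ISSUED = 4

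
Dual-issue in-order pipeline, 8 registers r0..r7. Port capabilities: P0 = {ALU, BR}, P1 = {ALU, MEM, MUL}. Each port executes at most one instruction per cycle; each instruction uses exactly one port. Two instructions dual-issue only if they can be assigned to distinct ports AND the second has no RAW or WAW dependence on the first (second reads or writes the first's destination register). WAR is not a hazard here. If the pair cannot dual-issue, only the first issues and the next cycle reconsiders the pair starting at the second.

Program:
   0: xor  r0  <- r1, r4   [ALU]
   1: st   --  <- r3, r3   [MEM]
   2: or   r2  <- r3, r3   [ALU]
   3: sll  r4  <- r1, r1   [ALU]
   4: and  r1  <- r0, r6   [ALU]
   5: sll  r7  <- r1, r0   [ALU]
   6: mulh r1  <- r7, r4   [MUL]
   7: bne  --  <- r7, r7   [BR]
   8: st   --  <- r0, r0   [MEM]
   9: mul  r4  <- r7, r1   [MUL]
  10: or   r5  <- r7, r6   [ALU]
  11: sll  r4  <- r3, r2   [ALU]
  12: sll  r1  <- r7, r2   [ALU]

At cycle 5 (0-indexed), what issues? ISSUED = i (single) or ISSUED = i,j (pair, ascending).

ISSUED = 8

0. xor.ALU;st.MEM @i0+i1  | 2-wide
1. or.ALU;sll.ALU @i2+i3  | 2-wide
2. and.ALU @i4  | RAW r1
3. sll.ALU @i5  | RAW r7
4. mulh.MUL;bne.BR @i6+i7  | 2-wide
5. st.MEM @i8  | no-port MEM/MUL
6. mul.MUL;or.ALU @i9+i10  | 2-wide
7. sll.ALU;sll.ALU @i11+i12  | 2-wide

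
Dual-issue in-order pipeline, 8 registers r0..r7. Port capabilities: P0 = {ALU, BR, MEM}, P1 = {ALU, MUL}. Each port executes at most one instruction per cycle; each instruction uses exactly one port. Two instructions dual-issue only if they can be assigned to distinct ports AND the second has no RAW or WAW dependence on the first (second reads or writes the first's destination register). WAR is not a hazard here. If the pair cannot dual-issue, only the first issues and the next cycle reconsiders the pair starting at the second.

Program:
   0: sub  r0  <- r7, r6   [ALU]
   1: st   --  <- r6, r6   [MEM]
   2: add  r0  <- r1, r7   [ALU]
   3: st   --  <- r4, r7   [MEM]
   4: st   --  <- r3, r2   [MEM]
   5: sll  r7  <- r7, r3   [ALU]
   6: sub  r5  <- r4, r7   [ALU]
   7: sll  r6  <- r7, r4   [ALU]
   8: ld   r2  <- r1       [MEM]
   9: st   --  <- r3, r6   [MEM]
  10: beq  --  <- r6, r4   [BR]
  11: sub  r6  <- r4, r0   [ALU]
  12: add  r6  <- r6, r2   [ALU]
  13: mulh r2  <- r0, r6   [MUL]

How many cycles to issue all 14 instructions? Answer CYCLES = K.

#0 head=0: sub.ALU st.MEM i0/i1 dual
#1 head=2: add.ALU st.MEM i2/i3 dual
#2 head=4: st.MEM sll.ALU i4/i5 dual
#3 head=6: sub.ALU sll.ALU i6/i7 dual
#4 head=8: ld.MEM i8 no-port MEM/MEM
#5 head=9: st.MEM i9 no-port MEM/BR
#6 head=10: beq.BR sub.ALU i10/i11 dual
#7 head=12: add.ALU i12 RAW r6
#8 head=13: mulh.MUL i13 tail

CYCLES = 9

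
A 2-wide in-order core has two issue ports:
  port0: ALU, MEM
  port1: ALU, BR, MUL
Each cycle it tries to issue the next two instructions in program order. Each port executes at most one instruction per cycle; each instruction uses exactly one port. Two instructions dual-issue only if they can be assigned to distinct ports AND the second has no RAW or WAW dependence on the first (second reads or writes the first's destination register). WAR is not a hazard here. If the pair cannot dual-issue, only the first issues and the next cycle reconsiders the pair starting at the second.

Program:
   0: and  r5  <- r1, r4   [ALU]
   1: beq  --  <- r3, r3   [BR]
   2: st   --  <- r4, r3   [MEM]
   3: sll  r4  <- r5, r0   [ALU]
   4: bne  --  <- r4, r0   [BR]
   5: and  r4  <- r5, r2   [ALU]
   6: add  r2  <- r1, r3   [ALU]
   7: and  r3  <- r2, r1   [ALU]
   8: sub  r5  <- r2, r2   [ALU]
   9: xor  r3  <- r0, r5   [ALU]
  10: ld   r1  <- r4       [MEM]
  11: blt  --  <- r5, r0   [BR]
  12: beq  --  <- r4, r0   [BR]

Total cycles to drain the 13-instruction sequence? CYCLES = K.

t=0 i0/i1:and+beq ; pair
t=1 i2/i3:st+sll ; pair
t=2 i4/i5:bne+and ; pair
t=3 i6:add ; RAW r2
t=4 i7/i8:and+sub ; pair
t=5 i9/i10:xor+ld ; pair
t=6 i11:blt ; no-port BR/BR
t=7 i12:beq ; tail

CYCLES = 8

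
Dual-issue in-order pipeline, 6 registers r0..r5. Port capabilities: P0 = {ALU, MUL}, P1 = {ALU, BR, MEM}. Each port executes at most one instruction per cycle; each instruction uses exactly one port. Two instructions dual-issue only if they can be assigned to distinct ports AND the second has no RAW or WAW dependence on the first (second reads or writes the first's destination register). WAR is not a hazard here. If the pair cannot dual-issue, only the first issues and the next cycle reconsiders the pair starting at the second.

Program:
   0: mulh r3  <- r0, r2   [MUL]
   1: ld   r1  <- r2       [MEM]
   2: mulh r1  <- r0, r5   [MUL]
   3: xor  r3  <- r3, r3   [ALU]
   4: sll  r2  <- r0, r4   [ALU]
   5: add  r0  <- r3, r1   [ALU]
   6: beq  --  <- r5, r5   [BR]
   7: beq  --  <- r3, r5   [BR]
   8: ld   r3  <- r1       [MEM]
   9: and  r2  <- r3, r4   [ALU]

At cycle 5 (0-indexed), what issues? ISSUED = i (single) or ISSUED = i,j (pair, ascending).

t=0 i0+i1:mulh/ld ; 2-wide
t=1 i2+i3:mulh/xor ; 2-wide
t=2 i4+i5:sll/add ; 2-wide
t=3 i6:beq ; no-port BR/BR
t=4 i7:beq ; no-port BR/MEM
t=5 i8:ld ; RAW r3
t=6 i9:and ; tail

ISSUED = 8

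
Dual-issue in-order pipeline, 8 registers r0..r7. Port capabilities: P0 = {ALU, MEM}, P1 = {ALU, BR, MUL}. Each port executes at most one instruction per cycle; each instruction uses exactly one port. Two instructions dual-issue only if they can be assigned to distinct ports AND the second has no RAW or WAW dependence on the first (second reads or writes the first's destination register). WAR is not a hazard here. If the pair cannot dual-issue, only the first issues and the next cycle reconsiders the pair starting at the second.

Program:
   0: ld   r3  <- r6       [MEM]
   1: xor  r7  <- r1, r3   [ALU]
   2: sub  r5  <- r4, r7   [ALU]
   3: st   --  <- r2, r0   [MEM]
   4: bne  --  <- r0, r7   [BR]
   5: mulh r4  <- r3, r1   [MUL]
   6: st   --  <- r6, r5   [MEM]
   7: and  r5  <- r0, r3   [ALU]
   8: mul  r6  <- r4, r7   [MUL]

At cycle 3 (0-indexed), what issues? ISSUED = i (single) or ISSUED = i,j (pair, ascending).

ISSUED = 4

0. ld.MEM @i0  | RAW r3
1. xor.ALU @i1  | RAW r7
2. sub.ALU;st.MEM @i2/i3  | pair
3. bne.BR @i4  | no-port BR/MUL
4. mulh.MUL;st.MEM @i5/i6  | pair
5. and.ALU;mul.MUL @i7/i8  | pair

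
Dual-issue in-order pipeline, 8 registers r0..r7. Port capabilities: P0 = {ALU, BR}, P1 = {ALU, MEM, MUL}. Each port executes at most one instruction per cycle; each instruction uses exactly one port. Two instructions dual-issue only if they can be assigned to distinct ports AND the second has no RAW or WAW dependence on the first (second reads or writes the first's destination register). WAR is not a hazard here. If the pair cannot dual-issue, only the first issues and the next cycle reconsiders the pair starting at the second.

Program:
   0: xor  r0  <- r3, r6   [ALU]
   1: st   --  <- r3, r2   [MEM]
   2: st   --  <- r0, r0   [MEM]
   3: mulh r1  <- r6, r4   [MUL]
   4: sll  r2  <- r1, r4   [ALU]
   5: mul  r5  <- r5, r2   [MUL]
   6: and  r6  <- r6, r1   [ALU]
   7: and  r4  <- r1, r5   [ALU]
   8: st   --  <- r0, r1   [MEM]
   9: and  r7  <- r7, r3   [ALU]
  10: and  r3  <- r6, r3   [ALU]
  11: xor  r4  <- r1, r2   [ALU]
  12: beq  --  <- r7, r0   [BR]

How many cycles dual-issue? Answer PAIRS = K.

PAIRS = 5

#0 head=0: xor.ALU+st.MEM i0/i1 2-wide
#1 head=2: st.MEM i2 no-port MEM/MUL
#2 head=3: mulh.MUL i3 RAW r1
#3 head=4: sll.ALU i4 RAW r2
#4 head=5: mul.MUL+and.ALU i5/i6 2-wide
#5 head=7: and.ALU+st.MEM i7/i8 2-wide
#6 head=9: and.ALU+and.ALU i9/i10 2-wide
#7 head=11: xor.ALU+beq.BR i11/i12 2-wide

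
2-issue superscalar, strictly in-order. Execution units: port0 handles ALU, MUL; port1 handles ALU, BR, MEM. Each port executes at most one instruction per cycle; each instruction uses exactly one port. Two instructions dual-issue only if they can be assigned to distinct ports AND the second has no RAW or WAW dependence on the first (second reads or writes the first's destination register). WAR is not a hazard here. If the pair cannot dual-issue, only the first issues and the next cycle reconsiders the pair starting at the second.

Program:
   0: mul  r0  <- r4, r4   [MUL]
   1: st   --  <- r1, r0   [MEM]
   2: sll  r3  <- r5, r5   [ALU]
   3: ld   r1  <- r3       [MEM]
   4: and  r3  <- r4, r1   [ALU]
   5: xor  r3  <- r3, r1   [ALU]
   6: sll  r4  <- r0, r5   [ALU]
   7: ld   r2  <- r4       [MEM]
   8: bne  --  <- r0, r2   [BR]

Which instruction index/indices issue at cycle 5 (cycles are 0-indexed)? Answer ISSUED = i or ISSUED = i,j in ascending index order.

  cy0 -> i0 (mul.MUL) RAW r0
  cy1 -> i1&i2 (st.MEM sll.ALU) pair
  cy2 -> i3 (ld.MEM) RAW r1
  cy3 -> i4 (and.ALU) RAW+WAW r3
  cy4 -> i5&i6 (xor.ALU sll.ALU) pair
  cy5 -> i7 (ld.MEM) no-port MEM/BR
  cy6 -> i8 (bne.BR) tail

ISSUED = 7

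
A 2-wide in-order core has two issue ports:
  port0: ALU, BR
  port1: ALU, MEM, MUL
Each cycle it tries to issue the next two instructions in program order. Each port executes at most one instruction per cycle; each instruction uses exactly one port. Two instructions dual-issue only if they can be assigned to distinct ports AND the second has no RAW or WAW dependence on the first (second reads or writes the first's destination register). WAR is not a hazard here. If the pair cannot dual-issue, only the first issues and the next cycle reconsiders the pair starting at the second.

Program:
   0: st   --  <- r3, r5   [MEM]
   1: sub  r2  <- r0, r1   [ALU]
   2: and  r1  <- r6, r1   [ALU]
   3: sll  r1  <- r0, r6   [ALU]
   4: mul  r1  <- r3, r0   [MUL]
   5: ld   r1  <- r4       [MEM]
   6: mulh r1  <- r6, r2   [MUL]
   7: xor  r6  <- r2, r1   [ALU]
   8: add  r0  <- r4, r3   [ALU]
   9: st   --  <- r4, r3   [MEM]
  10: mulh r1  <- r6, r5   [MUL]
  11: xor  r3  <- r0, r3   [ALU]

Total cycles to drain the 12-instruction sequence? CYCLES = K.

CYCLES = 9

0. st.MEM;sub.ALU @i0+i1  | pair
1. and.ALU @i2  | WAW r1
2. sll.ALU @i3  | WAW r1
3. mul.MUL @i4  | no-port MUL/MEM
4. ld.MEM @i5  | no-port MEM/MUL
5. mulh.MUL @i6  | RAW r1
6. xor.ALU;add.ALU @i7+i8  | pair
7. st.MEM @i9  | no-port MEM/MUL
8. mulh.MUL;xor.ALU @i10+i11  | pair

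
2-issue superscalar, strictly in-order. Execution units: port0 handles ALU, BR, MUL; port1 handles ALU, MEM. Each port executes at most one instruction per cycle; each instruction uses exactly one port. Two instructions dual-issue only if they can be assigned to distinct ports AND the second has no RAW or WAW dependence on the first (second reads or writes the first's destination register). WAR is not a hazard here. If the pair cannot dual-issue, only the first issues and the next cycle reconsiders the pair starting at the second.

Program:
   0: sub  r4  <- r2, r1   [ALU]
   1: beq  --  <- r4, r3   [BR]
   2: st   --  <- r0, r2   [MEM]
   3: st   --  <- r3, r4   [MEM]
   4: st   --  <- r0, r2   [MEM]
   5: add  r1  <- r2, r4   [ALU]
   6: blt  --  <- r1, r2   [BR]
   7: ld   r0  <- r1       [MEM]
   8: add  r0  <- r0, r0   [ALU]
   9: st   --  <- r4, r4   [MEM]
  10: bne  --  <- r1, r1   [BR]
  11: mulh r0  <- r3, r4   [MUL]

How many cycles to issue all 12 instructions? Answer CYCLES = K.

#0 head=0: sub i0 RAW r4
#1 head=1: beq st i1,i2 pair
#2 head=3: st i3 no-port MEM/MEM
#3 head=4: st add i4,i5 pair
#4 head=6: blt ld i6,i7 pair
#5 head=8: add st i8,i9 pair
#6 head=10: bne i10 no-port BR/MUL
#7 head=11: mulh i11 tail

CYCLES = 8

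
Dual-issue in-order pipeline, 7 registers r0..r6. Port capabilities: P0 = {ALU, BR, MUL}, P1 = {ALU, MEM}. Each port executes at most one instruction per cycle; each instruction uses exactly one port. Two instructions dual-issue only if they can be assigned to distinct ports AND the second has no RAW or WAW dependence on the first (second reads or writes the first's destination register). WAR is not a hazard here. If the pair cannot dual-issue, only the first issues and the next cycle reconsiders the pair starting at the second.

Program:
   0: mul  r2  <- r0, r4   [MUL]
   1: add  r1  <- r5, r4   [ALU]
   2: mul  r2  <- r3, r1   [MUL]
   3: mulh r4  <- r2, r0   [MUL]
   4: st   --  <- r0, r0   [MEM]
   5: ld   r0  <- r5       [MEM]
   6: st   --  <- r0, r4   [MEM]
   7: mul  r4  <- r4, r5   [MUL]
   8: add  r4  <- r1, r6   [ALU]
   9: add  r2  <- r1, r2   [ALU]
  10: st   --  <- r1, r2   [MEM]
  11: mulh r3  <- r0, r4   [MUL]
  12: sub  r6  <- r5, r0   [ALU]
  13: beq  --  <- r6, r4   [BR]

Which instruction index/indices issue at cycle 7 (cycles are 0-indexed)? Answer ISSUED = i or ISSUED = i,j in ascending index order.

[0] i0,i1  mul.MUL+add.ALU  -- 2-wide
[1] i2  mul.MUL  -- no-port MUL/MUL
[2] i3,i4  mulh.MUL+st.MEM  -- 2-wide
[3] i5  ld.MEM  -- no-port MEM/MEM
[4] i6,i7  st.MEM+mul.MUL  -- 2-wide
[5] i8,i9  add.ALU+add.ALU  -- 2-wide
[6] i10,i11  st.MEM+mulh.MUL  -- 2-wide
[7] i12  sub.ALU  -- RAW r6
[8] i13  beq.BR  -- tail

ISSUED = 12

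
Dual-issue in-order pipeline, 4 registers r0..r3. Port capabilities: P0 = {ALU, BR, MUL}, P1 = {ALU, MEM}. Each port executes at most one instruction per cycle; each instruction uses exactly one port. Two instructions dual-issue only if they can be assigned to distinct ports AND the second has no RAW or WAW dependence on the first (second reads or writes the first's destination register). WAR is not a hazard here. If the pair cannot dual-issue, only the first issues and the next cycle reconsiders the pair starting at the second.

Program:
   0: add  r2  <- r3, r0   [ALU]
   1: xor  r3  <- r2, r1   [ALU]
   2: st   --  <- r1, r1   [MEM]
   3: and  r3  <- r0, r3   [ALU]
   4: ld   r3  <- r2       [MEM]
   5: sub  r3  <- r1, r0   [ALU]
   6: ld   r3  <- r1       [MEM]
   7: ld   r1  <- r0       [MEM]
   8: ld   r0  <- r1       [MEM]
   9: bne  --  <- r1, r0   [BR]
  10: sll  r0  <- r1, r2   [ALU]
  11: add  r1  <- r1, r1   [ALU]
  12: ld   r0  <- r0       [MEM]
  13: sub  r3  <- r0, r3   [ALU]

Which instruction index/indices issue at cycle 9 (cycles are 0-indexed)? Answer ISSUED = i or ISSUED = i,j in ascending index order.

ISSUED = 11,12

[0] i0  add  -- RAW r2
[1] i1/i2  xor;st  -- pair
[2] i3  and  -- WAW r3
[3] i4  ld  -- WAW r3
[4] i5  sub  -- WAW r3
[5] i6  ld  -- no-port MEM/MEM
[6] i7  ld  -- no-port MEM/MEM
[7] i8  ld  -- RAW r0
[8] i9/i10  bne;sll  -- pair
[9] i11/i12  add;ld  -- pair
[10] i13  sub  -- tail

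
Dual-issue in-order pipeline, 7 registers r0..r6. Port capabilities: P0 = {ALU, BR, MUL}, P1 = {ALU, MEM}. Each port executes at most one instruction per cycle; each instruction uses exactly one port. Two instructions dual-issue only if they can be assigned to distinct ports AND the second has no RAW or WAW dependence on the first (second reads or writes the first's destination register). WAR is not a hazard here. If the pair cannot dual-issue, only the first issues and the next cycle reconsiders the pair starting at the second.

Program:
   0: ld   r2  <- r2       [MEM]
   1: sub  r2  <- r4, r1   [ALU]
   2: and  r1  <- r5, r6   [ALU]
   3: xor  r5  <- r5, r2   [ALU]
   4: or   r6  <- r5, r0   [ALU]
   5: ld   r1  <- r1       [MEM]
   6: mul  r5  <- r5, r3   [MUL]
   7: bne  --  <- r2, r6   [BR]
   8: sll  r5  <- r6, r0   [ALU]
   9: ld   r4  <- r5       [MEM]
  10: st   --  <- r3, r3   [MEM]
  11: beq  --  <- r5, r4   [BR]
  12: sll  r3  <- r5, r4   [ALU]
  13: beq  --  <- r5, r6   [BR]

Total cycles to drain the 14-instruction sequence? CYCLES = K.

CYCLES = 9

c0: i0 ld.MEM  WAW r2
c1: i1+i2 sub.ALU+and.ALU  pair
c2: i3 xor.ALU  RAW r5
c3: i4+i5 or.ALU+ld.MEM  pair
c4: i6 mul.MUL  no-port MUL/BR
c5: i7+i8 bne.BR+sll.ALU  pair
c6: i9 ld.MEM  no-port MEM/MEM
c7: i10+i11 st.MEM+beq.BR  pair
c8: i12+i13 sll.ALU+beq.BR  pair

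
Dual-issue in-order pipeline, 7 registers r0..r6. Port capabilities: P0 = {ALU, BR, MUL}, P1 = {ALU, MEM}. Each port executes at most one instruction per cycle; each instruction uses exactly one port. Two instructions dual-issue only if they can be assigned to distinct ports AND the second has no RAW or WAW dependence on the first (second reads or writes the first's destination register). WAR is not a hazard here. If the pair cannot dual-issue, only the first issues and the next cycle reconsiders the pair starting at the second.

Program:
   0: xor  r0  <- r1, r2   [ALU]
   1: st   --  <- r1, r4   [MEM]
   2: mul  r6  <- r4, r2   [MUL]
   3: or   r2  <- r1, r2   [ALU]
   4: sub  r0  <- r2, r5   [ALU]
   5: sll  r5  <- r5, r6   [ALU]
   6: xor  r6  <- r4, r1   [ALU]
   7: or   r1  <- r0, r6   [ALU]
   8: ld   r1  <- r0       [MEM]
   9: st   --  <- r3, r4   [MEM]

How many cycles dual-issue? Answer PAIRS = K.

PAIRS = 3

  cy0 -> i0/i1 (xor.ALU+st.MEM) pair
  cy1 -> i2/i3 (mul.MUL+or.ALU) pair
  cy2 -> i4/i5 (sub.ALU+sll.ALU) pair
  cy3 -> i6 (xor.ALU) RAW r6
  cy4 -> i7 (or.ALU) WAW r1
  cy5 -> i8 (ld.MEM) no-port MEM/MEM
  cy6 -> i9 (st.MEM) tail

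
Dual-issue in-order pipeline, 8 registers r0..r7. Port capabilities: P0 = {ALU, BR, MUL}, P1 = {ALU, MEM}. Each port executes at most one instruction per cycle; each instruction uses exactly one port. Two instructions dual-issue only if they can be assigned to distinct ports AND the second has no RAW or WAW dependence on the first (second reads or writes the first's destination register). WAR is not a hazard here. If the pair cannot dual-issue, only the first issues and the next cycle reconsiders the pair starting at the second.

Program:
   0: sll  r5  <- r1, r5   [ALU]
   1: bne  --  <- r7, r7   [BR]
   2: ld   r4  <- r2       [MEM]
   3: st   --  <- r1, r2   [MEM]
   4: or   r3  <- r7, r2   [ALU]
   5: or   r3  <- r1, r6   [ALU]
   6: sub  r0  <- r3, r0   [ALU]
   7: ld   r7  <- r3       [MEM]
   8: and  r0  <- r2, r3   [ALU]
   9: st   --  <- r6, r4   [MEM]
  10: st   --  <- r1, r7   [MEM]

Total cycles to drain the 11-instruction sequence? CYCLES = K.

CYCLES = 7

0. sll+bne @i0&i1  | 2-wide
1. ld @i2  | no-port MEM/MEM
2. st+or @i3&i4  | 2-wide
3. or @i5  | RAW r3
4. sub+ld @i6&i7  | 2-wide
5. and+st @i8&i9  | 2-wide
6. st @i10  | tail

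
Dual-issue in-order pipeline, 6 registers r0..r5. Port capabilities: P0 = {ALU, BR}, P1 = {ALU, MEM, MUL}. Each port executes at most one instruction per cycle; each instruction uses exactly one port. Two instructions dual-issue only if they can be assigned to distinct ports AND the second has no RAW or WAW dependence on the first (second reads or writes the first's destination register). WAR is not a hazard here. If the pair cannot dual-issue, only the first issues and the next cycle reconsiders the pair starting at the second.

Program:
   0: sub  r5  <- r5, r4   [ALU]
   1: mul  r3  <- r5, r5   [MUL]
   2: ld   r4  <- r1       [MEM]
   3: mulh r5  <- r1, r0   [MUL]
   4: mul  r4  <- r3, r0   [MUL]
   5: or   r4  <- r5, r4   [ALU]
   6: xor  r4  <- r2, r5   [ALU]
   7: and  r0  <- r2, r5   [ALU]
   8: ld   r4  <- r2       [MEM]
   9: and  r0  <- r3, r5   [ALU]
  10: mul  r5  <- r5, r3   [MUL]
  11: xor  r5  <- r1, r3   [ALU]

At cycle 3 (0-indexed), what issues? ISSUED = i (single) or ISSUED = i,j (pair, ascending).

c0: i0 sub.ALU  RAW r5
c1: i1 mul.MUL  no-port MUL/MEM
c2: i2 ld.MEM  no-port MEM/MUL
c3: i3 mulh.MUL  no-port MUL/MUL
c4: i4 mul.MUL  RAW+WAW r4
c5: i5 or.ALU  WAW r4
c6: i6/i7 xor.ALU and.ALU  pair
c7: i8/i9 ld.MEM and.ALU  pair
c8: i10 mul.MUL  WAW r5
c9: i11 xor.ALU  tail

ISSUED = 3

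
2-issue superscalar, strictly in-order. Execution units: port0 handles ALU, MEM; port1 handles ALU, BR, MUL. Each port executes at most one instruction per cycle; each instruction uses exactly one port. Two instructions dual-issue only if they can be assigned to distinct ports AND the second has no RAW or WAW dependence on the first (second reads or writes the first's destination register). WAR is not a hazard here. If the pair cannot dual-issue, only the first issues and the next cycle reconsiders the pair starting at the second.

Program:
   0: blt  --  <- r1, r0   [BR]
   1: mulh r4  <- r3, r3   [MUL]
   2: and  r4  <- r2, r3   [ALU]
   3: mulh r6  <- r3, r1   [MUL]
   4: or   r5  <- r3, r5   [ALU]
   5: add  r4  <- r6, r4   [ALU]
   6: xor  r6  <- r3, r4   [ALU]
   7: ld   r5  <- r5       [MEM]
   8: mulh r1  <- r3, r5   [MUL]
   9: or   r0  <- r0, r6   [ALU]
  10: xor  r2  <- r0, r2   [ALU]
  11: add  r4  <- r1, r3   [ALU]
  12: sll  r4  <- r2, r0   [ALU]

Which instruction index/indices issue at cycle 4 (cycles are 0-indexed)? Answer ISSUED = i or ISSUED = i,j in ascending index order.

  cy0 -> i0 (blt) no-port BR/MUL
  cy1 -> i1 (mulh) WAW r4
  cy2 -> i2,i3 (and/mulh) 2-wide
  cy3 -> i4,i5 (or/add) 2-wide
  cy4 -> i6,i7 (xor/ld) 2-wide
  cy5 -> i8,i9 (mulh/or) 2-wide
  cy6 -> i10,i11 (xor/add) 2-wide
  cy7 -> i12 (sll) tail

ISSUED = 6,7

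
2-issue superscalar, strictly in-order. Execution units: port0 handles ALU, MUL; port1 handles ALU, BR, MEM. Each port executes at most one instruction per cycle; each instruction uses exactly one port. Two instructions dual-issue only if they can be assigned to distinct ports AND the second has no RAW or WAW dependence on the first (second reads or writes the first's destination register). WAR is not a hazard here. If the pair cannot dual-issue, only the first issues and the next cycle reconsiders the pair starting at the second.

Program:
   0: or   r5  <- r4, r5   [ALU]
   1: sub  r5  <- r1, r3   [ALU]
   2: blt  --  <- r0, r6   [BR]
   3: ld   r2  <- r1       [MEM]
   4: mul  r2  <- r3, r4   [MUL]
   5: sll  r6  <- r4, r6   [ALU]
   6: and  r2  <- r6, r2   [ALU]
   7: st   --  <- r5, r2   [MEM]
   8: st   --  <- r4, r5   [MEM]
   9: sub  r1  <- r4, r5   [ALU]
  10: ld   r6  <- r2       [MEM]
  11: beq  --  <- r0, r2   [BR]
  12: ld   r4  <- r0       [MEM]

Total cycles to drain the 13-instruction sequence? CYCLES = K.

  cy0 -> i0 (or) WAW r5
  cy1 -> i1,i2 (sub;blt) dual
  cy2 -> i3 (ld) WAW r2
  cy3 -> i4,i5 (mul;sll) dual
  cy4 -> i6 (and) RAW r2
  cy5 -> i7 (st) no-port MEM/MEM
  cy6 -> i8,i9 (st;sub) dual
  cy7 -> i10 (ld) no-port MEM/BR
  cy8 -> i11 (beq) no-port BR/MEM
  cy9 -> i12 (ld) tail

CYCLES = 10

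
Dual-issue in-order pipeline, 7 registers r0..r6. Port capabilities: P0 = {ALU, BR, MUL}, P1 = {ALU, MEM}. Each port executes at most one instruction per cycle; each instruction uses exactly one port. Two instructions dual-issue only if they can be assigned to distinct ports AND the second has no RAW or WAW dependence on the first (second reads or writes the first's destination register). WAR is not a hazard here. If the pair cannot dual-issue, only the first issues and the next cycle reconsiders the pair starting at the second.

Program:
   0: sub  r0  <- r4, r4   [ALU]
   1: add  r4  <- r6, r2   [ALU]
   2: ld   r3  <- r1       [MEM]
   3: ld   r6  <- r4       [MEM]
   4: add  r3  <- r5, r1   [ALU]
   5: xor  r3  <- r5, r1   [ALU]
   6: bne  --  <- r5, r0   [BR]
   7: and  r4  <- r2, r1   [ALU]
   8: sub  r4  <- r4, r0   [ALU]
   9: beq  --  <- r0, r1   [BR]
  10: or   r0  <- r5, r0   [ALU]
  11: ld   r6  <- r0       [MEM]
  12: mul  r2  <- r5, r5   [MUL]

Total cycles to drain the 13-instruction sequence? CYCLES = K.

CYCLES = 8

t=0 i0&i1:sub add ; dual
t=1 i2:ld ; no-port MEM/MEM
t=2 i3&i4:ld add ; dual
t=3 i5&i6:xor bne ; dual
t=4 i7:and ; RAW+WAW r4
t=5 i8&i9:sub beq ; dual
t=6 i10:or ; RAW r0
t=7 i11&i12:ld mul ; dual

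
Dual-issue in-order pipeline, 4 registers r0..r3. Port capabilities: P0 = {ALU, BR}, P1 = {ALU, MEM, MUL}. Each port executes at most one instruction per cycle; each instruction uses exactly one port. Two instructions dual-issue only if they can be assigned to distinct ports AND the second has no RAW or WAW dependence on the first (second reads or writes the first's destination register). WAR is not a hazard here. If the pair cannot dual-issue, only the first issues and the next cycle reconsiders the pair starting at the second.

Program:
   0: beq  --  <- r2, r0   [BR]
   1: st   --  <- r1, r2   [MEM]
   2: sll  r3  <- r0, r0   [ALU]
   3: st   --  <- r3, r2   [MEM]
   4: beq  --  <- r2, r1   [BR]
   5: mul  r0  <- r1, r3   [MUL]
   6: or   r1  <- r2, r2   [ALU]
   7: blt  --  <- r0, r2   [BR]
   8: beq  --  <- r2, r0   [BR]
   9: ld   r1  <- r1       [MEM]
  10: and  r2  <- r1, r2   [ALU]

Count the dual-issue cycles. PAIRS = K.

#0 head=0: beq/st i0/i1 pair
#1 head=2: sll i2 RAW r3
#2 head=3: st/beq i3/i4 pair
#3 head=5: mul/or i5/i6 pair
#4 head=7: blt i7 no-port BR/BR
#5 head=8: beq/ld i8/i9 pair
#6 head=10: and i10 tail

PAIRS = 4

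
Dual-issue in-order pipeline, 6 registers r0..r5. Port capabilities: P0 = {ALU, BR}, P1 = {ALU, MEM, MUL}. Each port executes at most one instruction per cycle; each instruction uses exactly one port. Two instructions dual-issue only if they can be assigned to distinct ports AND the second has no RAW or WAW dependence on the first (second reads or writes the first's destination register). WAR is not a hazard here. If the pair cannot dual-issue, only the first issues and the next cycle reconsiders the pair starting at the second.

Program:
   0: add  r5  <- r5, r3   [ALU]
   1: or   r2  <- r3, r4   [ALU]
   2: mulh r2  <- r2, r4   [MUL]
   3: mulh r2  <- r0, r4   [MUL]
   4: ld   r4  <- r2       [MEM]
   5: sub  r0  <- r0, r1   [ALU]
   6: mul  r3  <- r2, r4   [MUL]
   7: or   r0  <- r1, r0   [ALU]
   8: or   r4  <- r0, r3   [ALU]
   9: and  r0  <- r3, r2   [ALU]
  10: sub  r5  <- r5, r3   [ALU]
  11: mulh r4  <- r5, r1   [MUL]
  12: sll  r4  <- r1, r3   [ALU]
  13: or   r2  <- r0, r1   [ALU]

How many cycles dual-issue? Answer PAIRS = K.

PAIRS = 5

0. add.ALU or.ALU @i0/i1  | pair
1. mulh.MUL @i2  | no-port MUL/MUL
2. mulh.MUL @i3  | no-port MUL/MEM
3. ld.MEM sub.ALU @i4/i5  | pair
4. mul.MUL or.ALU @i6/i7  | pair
5. or.ALU and.ALU @i8/i9  | pair
6. sub.ALU @i10  | RAW r5
7. mulh.MUL @i11  | WAW r4
8. sll.ALU or.ALU @i12/i13  | pair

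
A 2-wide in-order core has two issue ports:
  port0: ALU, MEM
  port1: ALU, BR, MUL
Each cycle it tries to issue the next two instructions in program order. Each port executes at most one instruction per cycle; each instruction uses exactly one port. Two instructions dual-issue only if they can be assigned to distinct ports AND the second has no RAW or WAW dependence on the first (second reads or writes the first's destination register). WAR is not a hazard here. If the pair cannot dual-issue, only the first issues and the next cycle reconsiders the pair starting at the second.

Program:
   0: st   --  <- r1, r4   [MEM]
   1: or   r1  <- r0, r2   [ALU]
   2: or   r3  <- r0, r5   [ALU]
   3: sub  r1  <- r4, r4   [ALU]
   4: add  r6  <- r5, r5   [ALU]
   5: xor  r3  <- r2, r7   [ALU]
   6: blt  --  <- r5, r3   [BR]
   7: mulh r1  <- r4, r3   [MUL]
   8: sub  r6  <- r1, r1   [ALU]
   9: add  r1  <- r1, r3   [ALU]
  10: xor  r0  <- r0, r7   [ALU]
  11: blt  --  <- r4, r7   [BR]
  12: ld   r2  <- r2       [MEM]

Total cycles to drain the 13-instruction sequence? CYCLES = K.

CYCLES = 8

#0 head=0: st;or i0,i1 2-wide
#1 head=2: or;sub i2,i3 2-wide
#2 head=4: add;xor i4,i5 2-wide
#3 head=6: blt i6 no-port BR/MUL
#4 head=7: mulh i7 RAW r1
#5 head=8: sub;add i8,i9 2-wide
#6 head=10: xor;blt i10,i11 2-wide
#7 head=12: ld i12 tail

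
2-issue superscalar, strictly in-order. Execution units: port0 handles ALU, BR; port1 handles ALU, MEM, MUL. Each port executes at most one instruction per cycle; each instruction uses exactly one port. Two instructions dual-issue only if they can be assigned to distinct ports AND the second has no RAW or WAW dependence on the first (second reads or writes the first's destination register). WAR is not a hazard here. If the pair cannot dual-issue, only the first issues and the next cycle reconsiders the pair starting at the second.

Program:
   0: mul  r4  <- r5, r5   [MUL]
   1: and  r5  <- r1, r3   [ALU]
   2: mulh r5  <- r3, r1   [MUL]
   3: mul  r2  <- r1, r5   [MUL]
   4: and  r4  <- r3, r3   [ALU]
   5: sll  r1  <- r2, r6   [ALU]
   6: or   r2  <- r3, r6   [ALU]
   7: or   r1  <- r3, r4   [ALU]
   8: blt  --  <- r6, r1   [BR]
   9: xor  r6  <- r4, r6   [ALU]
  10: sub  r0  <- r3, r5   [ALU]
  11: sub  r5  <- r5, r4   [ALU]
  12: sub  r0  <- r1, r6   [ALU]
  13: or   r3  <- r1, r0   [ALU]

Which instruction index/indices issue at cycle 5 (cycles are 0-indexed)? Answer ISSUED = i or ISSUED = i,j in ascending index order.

ISSUED = 8,9

0. mul and @i0&i1  | pair
1. mulh @i2  | no-port MUL/MUL
2. mul and @i3&i4  | pair
3. sll or @i5&i6  | pair
4. or @i7  | RAW r1
5. blt xor @i8&i9  | pair
6. sub sub @i10&i11  | pair
7. sub @i12  | RAW r0
8. or @i13  | tail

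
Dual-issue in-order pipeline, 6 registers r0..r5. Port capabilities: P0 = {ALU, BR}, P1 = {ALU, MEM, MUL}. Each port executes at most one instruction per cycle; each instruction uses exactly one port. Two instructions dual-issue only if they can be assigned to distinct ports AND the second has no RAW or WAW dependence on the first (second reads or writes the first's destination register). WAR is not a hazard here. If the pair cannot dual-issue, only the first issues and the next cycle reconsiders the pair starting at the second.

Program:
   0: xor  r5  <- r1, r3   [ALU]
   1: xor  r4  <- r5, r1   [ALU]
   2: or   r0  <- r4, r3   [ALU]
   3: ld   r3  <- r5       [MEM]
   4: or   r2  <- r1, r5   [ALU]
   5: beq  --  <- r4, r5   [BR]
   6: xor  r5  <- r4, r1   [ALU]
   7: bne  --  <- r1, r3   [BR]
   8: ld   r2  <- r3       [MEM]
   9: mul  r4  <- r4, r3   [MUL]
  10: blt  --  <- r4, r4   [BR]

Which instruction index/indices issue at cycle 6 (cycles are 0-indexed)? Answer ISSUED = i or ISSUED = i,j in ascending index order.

ISSUED = 9

c0: i0 xor  RAW r5
c1: i1 xor  RAW r4
c2: i2,i3 or ld  dual
c3: i4,i5 or beq  dual
c4: i6,i7 xor bne  dual
c5: i8 ld  no-port MEM/MUL
c6: i9 mul  RAW r4
c7: i10 blt  tail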